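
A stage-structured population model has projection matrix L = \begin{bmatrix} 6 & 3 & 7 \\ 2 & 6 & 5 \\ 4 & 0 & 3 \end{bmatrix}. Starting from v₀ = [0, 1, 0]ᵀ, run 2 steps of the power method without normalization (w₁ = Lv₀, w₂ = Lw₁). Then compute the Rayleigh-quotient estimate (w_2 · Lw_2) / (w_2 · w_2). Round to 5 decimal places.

w1 = Lv₀ = (3, 6, 0)
w2 = Lw1 = (36, 42, 12)
Lw2 = (426, 384, 180)
w2·Lw2 = 36·426 + 42·384 + 12·180 = 33624; w2·w2 = 36·36 + 42·42 + 12·12 = 3204
λ ≈ 33624/3204 = 10.49438

10.49438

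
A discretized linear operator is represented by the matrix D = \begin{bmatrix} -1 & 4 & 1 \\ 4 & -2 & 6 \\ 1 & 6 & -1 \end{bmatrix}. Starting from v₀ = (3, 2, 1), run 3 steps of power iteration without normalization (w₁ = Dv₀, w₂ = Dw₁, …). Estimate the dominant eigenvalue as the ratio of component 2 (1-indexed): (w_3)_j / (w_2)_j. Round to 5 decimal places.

w1 = Dv₀ = ((-1)·3 + 4·2 + 1·1; 4·3 + (-2)·2 + 6·1; 1·3 + 6·2 + (-1)·1) = (6, 14, 14)
w2 = Dw1 = ((-1)·6 + 4·14 + 1·14; 4·6 + (-2)·14 + 6·14; 1·6 + 6·14 + (-1)·14) = (64, 80, 76)
w3 = Dw2 = (332, 552, 468)
Ratio at component: 552 / 80 = 6.90000

6.90000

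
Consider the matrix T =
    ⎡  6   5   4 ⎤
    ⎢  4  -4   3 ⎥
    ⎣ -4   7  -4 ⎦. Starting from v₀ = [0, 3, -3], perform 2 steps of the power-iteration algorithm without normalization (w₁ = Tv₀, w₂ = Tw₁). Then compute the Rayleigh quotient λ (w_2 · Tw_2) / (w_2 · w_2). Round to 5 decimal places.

w1 = Tv₀ = (3, -21, 33)
w2 = Tw1 = (45, 195, -291)
Tw2 = (81, -1473, 2349)
w2·Tw2 = 45·81 + 195·(-1473) + (-291)·2349 = -967149; w2·w2 = 45·45 + 195·195 + (-291)·(-291) = 124731
λ ≈ -967149/124731 = -7.75388

-7.75388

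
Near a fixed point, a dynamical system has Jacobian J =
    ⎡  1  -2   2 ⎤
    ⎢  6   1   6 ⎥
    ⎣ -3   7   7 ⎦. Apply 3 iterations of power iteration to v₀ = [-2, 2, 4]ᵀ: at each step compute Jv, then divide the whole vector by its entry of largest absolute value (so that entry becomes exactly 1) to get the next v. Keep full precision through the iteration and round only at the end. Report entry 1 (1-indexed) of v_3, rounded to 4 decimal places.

0.0598

Jv0 = (2.00000, 14.00000, 48.00000); divide by 48.00000 → v1 = (0.04167, 0.29167, 1.00000)
Jv1 = (1.45833, 6.54167, 8.91667); divide by 8.91667 → v2 = (0.16355, 0.73364, 1.00000)
Jv2 = (0.69626, 7.71495, 11.64486); divide by 11.64486 → v3 = (0.05979, 0.66252, 1.00000)
Requested entry of v3: 298/4984 = 0.0598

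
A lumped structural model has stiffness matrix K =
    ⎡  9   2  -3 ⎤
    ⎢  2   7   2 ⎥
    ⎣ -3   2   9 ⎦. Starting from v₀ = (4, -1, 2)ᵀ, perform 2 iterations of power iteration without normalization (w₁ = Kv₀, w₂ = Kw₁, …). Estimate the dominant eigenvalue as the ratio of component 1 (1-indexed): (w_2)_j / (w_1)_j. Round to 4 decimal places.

λ ≈ 8.9286

w1 = Kv₀ = (28, 5, 4)
w2 = Kw1 = (250, 99, -38)
Ratio at component: 250 / 28 = 8.9286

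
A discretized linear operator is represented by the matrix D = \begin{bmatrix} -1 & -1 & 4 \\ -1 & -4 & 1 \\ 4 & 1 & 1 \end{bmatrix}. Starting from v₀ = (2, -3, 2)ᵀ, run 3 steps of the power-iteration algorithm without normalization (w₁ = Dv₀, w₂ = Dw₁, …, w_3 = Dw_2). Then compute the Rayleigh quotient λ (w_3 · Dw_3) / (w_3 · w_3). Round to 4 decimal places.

w1 = Dv₀ = (9, 12, 7)
w2 = Dw1 = (7, -50, 55)
w3 = Dw2 = (263, 248, 33)
Dw3 = (-379, -1222, 1333)
w3·Dw3 = 263·(-379) + 248·(-1222) + 33·1333 = -358744; w3·w3 = 263·263 + 248·248 + 33·33 = 131762
λ ≈ -358744/131762 = -2.7227

λ ≈ -2.7227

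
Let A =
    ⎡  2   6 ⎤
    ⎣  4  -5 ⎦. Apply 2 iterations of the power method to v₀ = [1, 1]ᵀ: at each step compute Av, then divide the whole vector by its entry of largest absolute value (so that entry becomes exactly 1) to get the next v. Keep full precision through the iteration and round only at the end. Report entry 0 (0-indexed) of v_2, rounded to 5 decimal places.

Av0 = (8.000000, -1.000000); divide by 8.000000 → v1 = (1.000000, -0.125000)
Av1 = (1.250000, 4.625000); divide by 4.625000 → v2 = (0.270270, 1.000000)
Requested entry of v2: 10/37 = 0.27027

0.27027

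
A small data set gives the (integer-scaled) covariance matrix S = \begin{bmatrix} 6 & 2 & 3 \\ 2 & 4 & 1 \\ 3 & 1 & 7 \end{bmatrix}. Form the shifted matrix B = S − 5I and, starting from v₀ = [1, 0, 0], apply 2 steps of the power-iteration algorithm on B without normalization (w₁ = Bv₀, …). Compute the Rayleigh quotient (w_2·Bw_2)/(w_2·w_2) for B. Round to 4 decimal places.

μ ≈ 4.8681

B = S − 5I has rows (1, 2, 3); (2, -1, 1); (3, 1, 2)
w1 = Bv₀ = (1·1 + 2·0 + 3·0; 2·1 + (-1)·0 + 1·0; 3·1 + 1·0 + 2·0) = (1, 2, 3)
w2 = Bw1 = (1·1 + 2·2 + 3·3; 2·1 + (-1)·2 + 1·3; 3·1 + 1·2 + 2·3) = (14, 3, 11)
Bw2 = (53, 36, 67)
w2·Bw2 = 1587; w2·w2 = 326; μ ≈ 1587/326 = 4.8681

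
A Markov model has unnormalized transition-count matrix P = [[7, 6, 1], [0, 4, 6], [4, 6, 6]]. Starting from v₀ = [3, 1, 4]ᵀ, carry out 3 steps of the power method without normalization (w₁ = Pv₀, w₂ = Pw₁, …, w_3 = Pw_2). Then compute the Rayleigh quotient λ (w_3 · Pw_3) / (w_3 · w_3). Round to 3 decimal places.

w1 = Pv₀ = (7·3 + 6·1 + 1·4; 0·3 + 4·1 + 6·4; 4·3 + 6·1 + 6·4) = (31, 28, 42)
w2 = Pw1 = (7·31 + 6·28 + 1·42; 0·31 + 4·28 + 6·42; 4·31 + 6·28 + 6·42) = (427, 364, 544)
w3 = Pw2 = (5717, 4720, 7156)
Pw3 = (75495, 61816, 94124)
w3·Pw3 = 5717·75495 + 4720·61816 + 7156·94124 = 1396927779; w3·w3 = 5717·5717 + 4720·4720 + 7156·7156 = 106170825
λ ≈ 1396927779/106170825 = 13.157

13.157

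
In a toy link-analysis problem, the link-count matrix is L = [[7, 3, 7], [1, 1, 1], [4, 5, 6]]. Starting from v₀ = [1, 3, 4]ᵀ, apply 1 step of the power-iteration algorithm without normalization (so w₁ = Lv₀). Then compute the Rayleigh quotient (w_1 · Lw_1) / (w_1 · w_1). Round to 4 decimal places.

λ ≈ 12.7290

w1 = Lv₀ = (7·1 + 3·3 + 7·4; 1·1 + 1·3 + 1·4; 4·1 + 5·3 + 6·4) = (44, 8, 43)
Lw1 = (633, 95, 474)
w1·Lw1 = 44·633 + 8·95 + 43·474 = 48994; w1·w1 = 44·44 + 8·8 + 43·43 = 3849
λ ≈ 48994/3849 = 12.7290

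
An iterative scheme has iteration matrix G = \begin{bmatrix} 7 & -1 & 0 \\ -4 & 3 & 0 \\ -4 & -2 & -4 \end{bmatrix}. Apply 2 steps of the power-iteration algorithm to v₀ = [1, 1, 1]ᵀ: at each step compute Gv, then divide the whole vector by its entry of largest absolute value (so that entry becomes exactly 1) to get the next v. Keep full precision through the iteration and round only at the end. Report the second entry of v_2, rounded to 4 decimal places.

-0.6279

Gv0 = (6.00000, -1.00000, -10.00000); divide by -10.00000 → v1 = (-0.60000, 0.10000, 1.00000)
Gv1 = (-4.30000, 2.70000, -1.80000); divide by -4.30000 → v2 = (1.00000, -0.62791, 0.41860)
Requested entry of v2: -27/43 = -0.6279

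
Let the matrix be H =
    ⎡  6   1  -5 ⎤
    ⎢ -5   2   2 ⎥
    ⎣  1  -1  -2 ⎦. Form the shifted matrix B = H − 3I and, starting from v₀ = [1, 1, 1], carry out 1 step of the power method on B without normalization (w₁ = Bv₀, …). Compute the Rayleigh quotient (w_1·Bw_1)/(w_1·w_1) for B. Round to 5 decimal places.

B = H − 3I has rows (3, 1, -5); (-5, -1, 2); (1, -1, -5)
w1 = Bv₀ = (3·1 + 1·1 + (-5)·1; (-5)·1 + (-1)·1 + 2·1; 1·1 + (-1)·1 + (-5)·1) = (-1, -4, -5)
Bw1 = (18, -1, 28)
w1·Bw1 = -154; w1·w1 = 42; μ ≈ -154/42 = -3.66667

μ ≈ -3.66667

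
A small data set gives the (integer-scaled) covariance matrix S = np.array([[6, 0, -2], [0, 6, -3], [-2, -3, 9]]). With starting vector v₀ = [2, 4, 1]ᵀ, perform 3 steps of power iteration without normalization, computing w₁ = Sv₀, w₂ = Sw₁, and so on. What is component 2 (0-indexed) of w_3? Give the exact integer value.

w1 = Sv₀ = (6·2 + 0·4 + (-2)·1; 0·2 + 6·4 + (-3)·1; (-2)·2 + (-3)·4 + 9·1) = (10, 21, -7)
w2 = Sw1 = (6·10 + 0·21 + (-2)·(-7); 0·10 + 6·21 + (-3)·(-7); (-2)·10 + (-3)·21 + 9·(-7)) = (74, 147, -146)
w3 = Sw2 = (736, 1320, -1903)
The requested component of w3 is -1903.

-1903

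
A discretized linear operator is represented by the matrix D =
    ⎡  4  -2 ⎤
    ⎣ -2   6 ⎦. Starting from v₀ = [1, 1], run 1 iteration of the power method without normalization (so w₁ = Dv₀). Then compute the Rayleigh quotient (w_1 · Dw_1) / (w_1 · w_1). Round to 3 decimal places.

w1 = Dv₀ = (4·1 + (-2)·1; (-2)·1 + 6·1) = (2, 4)
Dw1 = (0, 20)
w1·Dw1 = 2·0 + 4·20 = 80; w1·w1 = 2·2 + 4·4 = 20
λ ≈ 80/20 = 4.000

λ ≈ 4.000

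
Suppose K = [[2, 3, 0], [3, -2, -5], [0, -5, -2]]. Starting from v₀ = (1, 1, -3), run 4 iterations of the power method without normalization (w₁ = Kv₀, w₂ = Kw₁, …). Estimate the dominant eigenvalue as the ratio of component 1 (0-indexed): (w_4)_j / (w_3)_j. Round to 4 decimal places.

λ ≈ -3.9427

w1 = Kv₀ = (5, 16, 1)
w2 = Kw1 = (58, -22, -82)
w3 = Kw2 = (50, 628, 274)
w4 = Kw3 = (1984, -2476, -3688)
Ratio at component: -2476 / 628 = -3.9427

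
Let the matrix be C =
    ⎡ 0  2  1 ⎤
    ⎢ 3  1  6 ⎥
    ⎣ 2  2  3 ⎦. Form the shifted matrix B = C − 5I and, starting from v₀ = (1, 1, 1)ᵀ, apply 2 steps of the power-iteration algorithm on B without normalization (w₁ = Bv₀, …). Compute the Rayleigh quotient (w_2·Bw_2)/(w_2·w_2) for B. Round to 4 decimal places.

B = C − 5I has rows (-5, 2, 1); (3, -4, 6); (2, 2, -2)
w1 = Bv₀ = (-2, 5, 2)
w2 = Bw1 = (22, -14, 2)
Bw2 = (-136, 134, 12)
w2·Bw2 = -4844; w2·w2 = 684; μ ≈ -4844/684 = -7.0819

μ ≈ -7.0819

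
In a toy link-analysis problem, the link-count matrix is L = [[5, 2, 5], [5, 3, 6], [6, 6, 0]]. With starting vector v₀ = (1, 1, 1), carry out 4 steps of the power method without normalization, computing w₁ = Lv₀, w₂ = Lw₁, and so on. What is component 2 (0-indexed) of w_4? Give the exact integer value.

24396

w1 = Lv₀ = (12, 14, 12)
w2 = Lw1 = (148, 174, 156)
w3 = Lw2 = (1868, 2198, 1932)
w4 = Lw3 = (23396, 27526, 24396)
The requested component of w4 is 24396.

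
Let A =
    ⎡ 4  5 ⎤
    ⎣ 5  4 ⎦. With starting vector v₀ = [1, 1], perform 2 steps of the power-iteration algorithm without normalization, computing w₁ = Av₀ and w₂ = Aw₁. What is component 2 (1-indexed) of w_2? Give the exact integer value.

w1 = Av₀ = (9, 9)
w2 = Aw1 = (81, 81)
The requested component of w2 is 81.

81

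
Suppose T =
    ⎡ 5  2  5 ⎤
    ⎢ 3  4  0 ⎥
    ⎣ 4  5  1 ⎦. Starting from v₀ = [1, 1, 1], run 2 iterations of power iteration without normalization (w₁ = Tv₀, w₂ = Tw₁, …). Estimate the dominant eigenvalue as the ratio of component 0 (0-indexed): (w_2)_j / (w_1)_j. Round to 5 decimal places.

w1 = Tv₀ = (5·1 + 2·1 + 5·1; 3·1 + 4·1 + 0·1; 4·1 + 5·1 + 1·1) = (12, 7, 10)
w2 = Tw1 = (5·12 + 2·7 + 5·10; 3·12 + 4·7 + 0·10; 4·12 + 5·7 + 1·10) = (124, 64, 93)
Ratio at component: 124 / 12 = 10.33333

10.33333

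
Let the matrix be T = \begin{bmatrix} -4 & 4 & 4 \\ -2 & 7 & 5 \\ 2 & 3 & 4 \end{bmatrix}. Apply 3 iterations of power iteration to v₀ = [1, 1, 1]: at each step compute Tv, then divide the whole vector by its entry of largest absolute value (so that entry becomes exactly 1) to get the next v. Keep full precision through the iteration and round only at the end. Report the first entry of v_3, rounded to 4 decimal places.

0.4845

Tv0 = (4.00000, 10.00000, 9.00000); divide by 10.00000 → v1 = (0.40000, 1.00000, 0.90000)
Tv1 = (6.00000, 10.70000, 7.40000); divide by 10.70000 → v2 = (0.56075, 1.00000, 0.69159)
Tv2 = (4.52336, 9.33645, 6.88785); divide by 9.33645 → v3 = (0.48448, 1.00000, 0.73774)
Requested entry of v3: 484/999 = 0.4845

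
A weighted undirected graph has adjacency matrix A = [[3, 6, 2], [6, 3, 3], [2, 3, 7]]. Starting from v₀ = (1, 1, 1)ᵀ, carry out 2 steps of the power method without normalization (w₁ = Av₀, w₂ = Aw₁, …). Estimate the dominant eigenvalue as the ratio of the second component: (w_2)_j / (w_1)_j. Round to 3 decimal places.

w1 = Av₀ = (3·1 + 6·1 + 2·1; 6·1 + 3·1 + 3·1; 2·1 + 3·1 + 7·1) = (11, 12, 12)
w2 = Aw1 = (3·11 + 6·12 + 2·12; 6·11 + 3·12 + 3·12; 2·11 + 3·12 + 7·12) = (129, 138, 142)
Ratio at component: 138 / 12 = 11.500

λ ≈ 11.500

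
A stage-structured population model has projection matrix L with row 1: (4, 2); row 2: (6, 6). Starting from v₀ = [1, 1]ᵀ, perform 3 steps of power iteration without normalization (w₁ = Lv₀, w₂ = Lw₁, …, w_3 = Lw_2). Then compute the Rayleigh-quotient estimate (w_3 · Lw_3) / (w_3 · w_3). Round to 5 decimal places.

w1 = Lv₀ = (6, 12)
w2 = Lw1 = (48, 108)
w3 = Lw2 = (408, 936)
Lw3 = (3504, 8064)
w3·Lw3 = 408·3504 + 936·8064 = 8977536; w3·w3 = 408·408 + 936·936 = 1042560
λ ≈ 8977536/1042560 = 8.61105

8.61105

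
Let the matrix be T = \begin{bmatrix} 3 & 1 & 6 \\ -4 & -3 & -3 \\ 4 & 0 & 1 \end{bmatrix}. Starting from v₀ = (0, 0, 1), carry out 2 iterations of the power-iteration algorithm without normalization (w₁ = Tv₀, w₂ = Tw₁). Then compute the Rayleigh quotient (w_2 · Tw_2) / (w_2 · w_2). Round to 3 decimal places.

w1 = Tv₀ = (3·0 + 1·0 + 6·1; (-4)·0 + (-3)·0 + (-3)·1; 4·0 + 0·0 + 1·1) = (6, -3, 1)
w2 = Tw1 = (3·6 + 1·(-3) + 6·1; (-4)·6 + (-3)·(-3) + (-3)·1; 4·6 + 0·(-3) + 1·1) = (21, -18, 25)
Tw2 = (195, -105, 109)
w2·Tw2 = 21·195 + (-18)·(-105) + 25·109 = 8710; w2·w2 = 21·21 + (-18)·(-18) + 25·25 = 1390
λ ≈ 8710/1390 = 6.266

6.266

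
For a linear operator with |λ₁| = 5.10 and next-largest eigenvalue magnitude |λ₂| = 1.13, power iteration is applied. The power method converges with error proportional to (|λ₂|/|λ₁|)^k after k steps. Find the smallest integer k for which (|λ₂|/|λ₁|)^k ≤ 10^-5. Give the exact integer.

8

|λ₂/λ₁| = 1.13/5.10 = 0.22157
Need k ≥ ln(10^-5) / ln(0.22157) = -11.5129 / -1.5070 ≈ 7.640
Smallest integer k satisfying the bound: 8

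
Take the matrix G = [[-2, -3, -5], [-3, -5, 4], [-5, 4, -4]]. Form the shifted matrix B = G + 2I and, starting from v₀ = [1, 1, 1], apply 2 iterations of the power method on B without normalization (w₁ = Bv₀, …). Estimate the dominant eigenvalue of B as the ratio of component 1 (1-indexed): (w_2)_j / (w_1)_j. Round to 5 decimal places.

-2.62500

B = G + 2I has rows (0, -3, -5); (-3, -3, 4); (-5, 4, -2)
w1 = Bv₀ = (0·1 + (-3)·1 + (-5)·1; (-3)·1 + (-3)·1 + 4·1; (-5)·1 + 4·1 + (-2)·1) = (-8, -2, -3)
w2 = Bw1 = (0·(-8) + (-3)·(-2) + (-5)·(-3); (-3)·(-8) + (-3)·(-2) + 4·(-3); (-5)·(-8) + 4·(-2) + (-2)·(-3)) = (21, 18, 38)
Ratio: 21/-8 = -2.62500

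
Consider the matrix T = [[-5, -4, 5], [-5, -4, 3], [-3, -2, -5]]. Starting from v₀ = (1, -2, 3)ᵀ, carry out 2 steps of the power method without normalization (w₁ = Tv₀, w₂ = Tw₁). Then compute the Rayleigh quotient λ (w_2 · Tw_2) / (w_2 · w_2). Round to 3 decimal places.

-8.959

w1 = Tv₀ = ((-5)·1 + (-4)·(-2) + 5·3; (-5)·1 + (-4)·(-2) + 3·3; (-3)·1 + (-2)·(-2) + (-5)·3) = (18, 12, -14)
w2 = Tw1 = ((-5)·18 + (-4)·12 + 5·(-14); (-5)·18 + (-4)·12 + 3·(-14); (-3)·18 + (-2)·12 + (-5)·(-14)) = (-208, -180, -8)
Tw2 = (1720, 1736, 1024)
w2·Tw2 = (-208)·1720 + (-180)·1736 + (-8)·1024 = -678432; w2·w2 = (-208)·(-208) + (-180)·(-180) + (-8)·(-8) = 75728
λ ≈ -678432/75728 = -8.959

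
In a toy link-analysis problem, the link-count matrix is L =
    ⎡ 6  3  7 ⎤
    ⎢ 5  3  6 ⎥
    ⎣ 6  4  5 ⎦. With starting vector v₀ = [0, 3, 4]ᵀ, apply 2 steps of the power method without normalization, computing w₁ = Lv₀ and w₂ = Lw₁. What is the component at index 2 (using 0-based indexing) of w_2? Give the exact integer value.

w1 = Lv₀ = (6·0 + 3·3 + 7·4; 5·0 + 3·3 + 6·4; 6·0 + 4·3 + 5·4) = (37, 33, 32)
w2 = Lw1 = (6·37 + 3·33 + 7·32; 5·37 + 3·33 + 6·32; 6·37 + 4·33 + 5·32) = (545, 476, 514)
The requested component of w2 is 514.

514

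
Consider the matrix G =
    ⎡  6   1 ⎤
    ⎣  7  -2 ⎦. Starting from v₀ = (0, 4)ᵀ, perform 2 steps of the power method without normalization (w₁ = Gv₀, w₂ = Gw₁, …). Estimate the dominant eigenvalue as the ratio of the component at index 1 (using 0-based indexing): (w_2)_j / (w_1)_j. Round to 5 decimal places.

-5.50000

w1 = Gv₀ = (6·0 + 1·4; 7·0 + (-2)·4) = (4, -8)
w2 = Gw1 = (6·4 + 1·(-8); 7·4 + (-2)·(-8)) = (16, 44)
Ratio at component: 44 / -8 = -5.50000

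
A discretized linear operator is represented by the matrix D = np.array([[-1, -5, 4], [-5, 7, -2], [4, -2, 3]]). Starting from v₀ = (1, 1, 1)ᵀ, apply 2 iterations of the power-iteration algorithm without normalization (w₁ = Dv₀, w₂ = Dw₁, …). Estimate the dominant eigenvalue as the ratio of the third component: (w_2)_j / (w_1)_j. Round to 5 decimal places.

w1 = Dv₀ = (-2, 0, 5)
w2 = Dw1 = (22, 0, 7)
Ratio at component: 7 / 5 = 1.40000

1.40000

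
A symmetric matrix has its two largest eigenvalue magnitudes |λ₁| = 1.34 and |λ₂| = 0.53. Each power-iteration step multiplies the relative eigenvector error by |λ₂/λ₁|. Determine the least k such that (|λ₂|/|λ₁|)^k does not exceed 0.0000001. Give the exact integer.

|λ₂/λ₁| = 0.53/1.34 = 0.39552
Need k ≥ ln(0.0000001) / ln(0.39552) = -16.1181 / -0.9275 ≈ 17.377
Smallest integer k satisfying the bound: 18

18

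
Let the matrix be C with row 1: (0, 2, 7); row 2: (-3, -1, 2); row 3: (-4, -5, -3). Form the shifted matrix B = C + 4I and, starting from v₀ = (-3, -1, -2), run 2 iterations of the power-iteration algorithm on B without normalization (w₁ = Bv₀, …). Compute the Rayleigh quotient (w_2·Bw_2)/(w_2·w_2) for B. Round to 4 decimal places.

B = C + 4I has rows (4, 2, 7); (-3, 3, 2); (-4, -5, 1)
w1 = Bv₀ = (-28, 2, 15)
w2 = Bw1 = (-3, 120, 117)
Bw2 = (1047, 603, -471)
w2·Bw2 = 14112; w2·w2 = 28098; μ ≈ 14112/28098 = 0.5022

μ ≈ 0.5022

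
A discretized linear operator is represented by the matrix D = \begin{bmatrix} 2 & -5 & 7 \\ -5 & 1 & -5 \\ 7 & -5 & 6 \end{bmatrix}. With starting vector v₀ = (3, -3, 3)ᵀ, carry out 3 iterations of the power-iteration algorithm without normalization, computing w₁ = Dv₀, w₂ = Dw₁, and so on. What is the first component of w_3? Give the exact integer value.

w1 = Dv₀ = (42, -33, 54)
w2 = Dw1 = (627, -513, 783)
w3 = Dw2 = (9300, -7563, 11652)
The requested component of w3 is 9300.

9300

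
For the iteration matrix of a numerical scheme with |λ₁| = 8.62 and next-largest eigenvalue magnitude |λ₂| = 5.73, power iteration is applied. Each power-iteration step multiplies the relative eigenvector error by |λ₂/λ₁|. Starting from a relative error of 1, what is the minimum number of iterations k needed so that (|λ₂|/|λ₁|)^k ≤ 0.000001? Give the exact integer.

34

|λ₂/λ₁| = 5.73/8.62 = 0.66473
Need k ≥ ln(0.000001) / ln(0.66473) = -13.8155 / -0.4084 ≈ 33.831
Smallest integer k satisfying the bound: 34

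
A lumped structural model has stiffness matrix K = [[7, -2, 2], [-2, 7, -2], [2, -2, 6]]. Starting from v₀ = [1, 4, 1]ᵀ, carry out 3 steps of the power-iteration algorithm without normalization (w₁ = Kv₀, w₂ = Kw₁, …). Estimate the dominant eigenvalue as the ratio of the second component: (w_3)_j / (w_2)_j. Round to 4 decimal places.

λ ≈ 8.0482

w1 = Kv₀ = (1, 24, 0)
w2 = Kw1 = (-41, 166, -46)
w3 = Kw2 = (-711, 1336, -690)
Ratio at component: 1336 / 166 = 8.0482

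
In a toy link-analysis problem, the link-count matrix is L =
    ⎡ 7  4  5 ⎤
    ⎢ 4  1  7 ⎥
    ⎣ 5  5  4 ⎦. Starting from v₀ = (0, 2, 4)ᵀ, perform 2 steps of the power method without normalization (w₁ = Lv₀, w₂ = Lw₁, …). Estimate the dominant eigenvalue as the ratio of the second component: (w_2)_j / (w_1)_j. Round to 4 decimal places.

10.8000

w1 = Lv₀ = (28, 30, 26)
w2 = Lw1 = (446, 324, 394)
Ratio at component: 324 / 30 = 10.8000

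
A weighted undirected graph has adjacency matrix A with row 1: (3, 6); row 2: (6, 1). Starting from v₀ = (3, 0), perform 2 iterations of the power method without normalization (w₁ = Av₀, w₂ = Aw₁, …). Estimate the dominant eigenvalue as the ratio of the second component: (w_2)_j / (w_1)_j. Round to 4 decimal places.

λ ≈ 4.0000

w1 = Av₀ = (3·3 + 6·0; 6·3 + 1·0) = (9, 18)
w2 = Aw1 = (3·9 + 6·18; 6·9 + 1·18) = (135, 72)
Ratio at component: 72 / 18 = 4.0000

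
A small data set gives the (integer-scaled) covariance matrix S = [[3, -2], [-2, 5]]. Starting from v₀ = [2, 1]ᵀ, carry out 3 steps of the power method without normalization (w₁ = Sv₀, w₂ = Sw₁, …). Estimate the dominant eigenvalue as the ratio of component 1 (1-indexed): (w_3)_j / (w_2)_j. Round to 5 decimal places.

w1 = Sv₀ = (4, 1)
w2 = Sw1 = (10, -3)
w3 = Sw2 = (36, -35)
Ratio at component: 36 / 10 = 3.60000

λ ≈ 3.60000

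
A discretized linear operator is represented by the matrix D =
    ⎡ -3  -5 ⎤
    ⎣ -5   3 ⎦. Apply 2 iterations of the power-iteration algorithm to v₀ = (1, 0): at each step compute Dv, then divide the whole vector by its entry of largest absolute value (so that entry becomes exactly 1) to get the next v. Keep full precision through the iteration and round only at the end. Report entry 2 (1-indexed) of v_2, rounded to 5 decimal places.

Dv0 = (-3.000000, -5.000000); divide by -5.000000 → v1 = (0.600000, 1.000000)
Dv1 = (-6.800000, 0.000000); divide by -6.800000 → v2 = (1.000000, 0.000000)
Requested entry of v2: 0/34 = 0.00000

0.00000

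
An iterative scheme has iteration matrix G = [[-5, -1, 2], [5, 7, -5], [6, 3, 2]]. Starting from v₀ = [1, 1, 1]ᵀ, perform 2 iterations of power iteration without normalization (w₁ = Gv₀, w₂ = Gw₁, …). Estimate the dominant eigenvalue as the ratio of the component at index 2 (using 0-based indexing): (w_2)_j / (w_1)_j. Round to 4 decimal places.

w1 = Gv₀ = ((-5)·1 + (-1)·1 + 2·1; 5·1 + 7·1 + (-5)·1; 6·1 + 3·1 + 2·1) = (-4, 7, 11)
w2 = Gw1 = ((-5)·(-4) + (-1)·7 + 2·11; 5·(-4) + 7·7 + (-5)·11; 6·(-4) + 3·7 + 2·11) = (35, -26, 19)
Ratio at component: 19 / 11 = 1.7273

1.7273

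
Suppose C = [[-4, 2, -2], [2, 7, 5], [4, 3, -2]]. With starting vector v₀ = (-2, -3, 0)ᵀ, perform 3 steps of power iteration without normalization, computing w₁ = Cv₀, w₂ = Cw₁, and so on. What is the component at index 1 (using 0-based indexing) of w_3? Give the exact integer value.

-2005

w1 = Cv₀ = ((-4)·(-2) + 2·(-3) + (-2)·0; 2·(-2) + 7·(-3) + 5·0; 4·(-2) + 3·(-3) + (-2)·0) = (2, -25, -17)
w2 = Cw1 = ((-4)·2 + 2·(-25) + (-2)·(-17); 2·2 + 7·(-25) + 5·(-17); 4·2 + 3·(-25) + (-2)·(-17)) = (-24, -256, -33)
w3 = Cw2 = (-350, -2005, -798)
The requested component of w3 is -2005.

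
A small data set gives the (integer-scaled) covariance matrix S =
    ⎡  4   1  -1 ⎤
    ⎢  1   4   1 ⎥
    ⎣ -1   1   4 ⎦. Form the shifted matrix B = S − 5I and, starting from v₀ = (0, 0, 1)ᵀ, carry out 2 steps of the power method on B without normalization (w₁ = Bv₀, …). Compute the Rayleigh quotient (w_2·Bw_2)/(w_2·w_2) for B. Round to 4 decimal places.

B = S − 5I has rows (-1, 1, -1); (1, -1, 1); (-1, 1, -1)
w1 = Bv₀ = ((-1)·0 + 1·0 + (-1)·1; 1·0 + (-1)·0 + 1·1; (-1)·0 + 1·0 + (-1)·1) = (-1, 1, -1)
w2 = Bw1 = ((-1)·(-1) + 1·1 + (-1)·(-1); 1·(-1) + (-1)·1 + 1·(-1); (-1)·(-1) + 1·1 + (-1)·(-1)) = (3, -3, 3)
Bw2 = (-9, 9, -9)
w2·Bw2 = -81; w2·w2 = 27; μ ≈ -81/27 = -3.0000

-3.0000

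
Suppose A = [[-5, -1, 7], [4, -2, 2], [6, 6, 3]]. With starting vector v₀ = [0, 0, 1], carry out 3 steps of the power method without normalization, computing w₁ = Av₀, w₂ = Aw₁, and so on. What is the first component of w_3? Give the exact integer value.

w1 = Av₀ = (7, 2, 3)
w2 = Aw1 = (-16, 30, 63)
w3 = Aw2 = (491, 2, 273)
The requested component of w3 is 491.

491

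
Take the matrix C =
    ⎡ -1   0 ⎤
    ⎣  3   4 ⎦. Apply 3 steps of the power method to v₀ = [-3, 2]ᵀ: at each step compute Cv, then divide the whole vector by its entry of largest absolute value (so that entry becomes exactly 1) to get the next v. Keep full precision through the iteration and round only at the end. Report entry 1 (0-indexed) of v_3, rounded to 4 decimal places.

Cv0 = (3.00000, -1.00000); divide by 3.00000 → v1 = (1.00000, -0.33333)
Cv1 = (-1.00000, 1.66667); divide by 1.66667 → v2 = (-0.60000, 1.00000)
Cv2 = (0.60000, 2.20000); divide by 2.20000 → v3 = (0.27273, 1.00000)
Requested entry of v3: 11/11 = 1.0000

1.0000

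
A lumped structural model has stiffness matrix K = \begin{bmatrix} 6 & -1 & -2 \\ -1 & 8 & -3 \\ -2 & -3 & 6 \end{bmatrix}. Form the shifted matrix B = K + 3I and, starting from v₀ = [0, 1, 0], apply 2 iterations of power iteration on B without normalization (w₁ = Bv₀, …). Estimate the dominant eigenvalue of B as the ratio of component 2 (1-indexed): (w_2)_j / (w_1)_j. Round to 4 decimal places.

B = K + 3I has rows (9, -1, -2); (-1, 11, -3); (-2, -3, 9)
w1 = Bv₀ = (9·0 + (-1)·1 + (-2)·0; (-1)·0 + 11·1 + (-3)·0; (-2)·0 + (-3)·1 + 9·0) = (-1, 11, -3)
w2 = Bw1 = (9·(-1) + (-1)·11 + (-2)·(-3); (-1)·(-1) + 11·11 + (-3)·(-3); (-2)·(-1) + (-3)·11 + 9·(-3)) = (-14, 131, -58)
Ratio: 131/11 = 11.9091

11.9091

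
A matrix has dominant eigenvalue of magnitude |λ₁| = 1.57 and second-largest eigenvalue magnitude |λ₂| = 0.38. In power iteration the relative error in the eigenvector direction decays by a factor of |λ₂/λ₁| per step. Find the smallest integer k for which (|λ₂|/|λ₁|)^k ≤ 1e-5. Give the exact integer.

|λ₂/λ₁| = 0.38/1.57 = 0.24204
Need k ≥ ln(1e-5) / ln(0.24204) = -11.5129 / -1.4187 ≈ 8.115
Smallest integer k satisfying the bound: 9

9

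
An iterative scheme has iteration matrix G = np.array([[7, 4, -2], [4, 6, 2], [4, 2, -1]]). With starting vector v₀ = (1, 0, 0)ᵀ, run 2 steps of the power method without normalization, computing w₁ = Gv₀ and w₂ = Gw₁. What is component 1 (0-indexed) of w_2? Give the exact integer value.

w1 = Gv₀ = (7·1 + 4·0 + (-2)·0; 4·1 + 6·0 + 2·0; 4·1 + 2·0 + (-1)·0) = (7, 4, 4)
w2 = Gw1 = (7·7 + 4·4 + (-2)·4; 4·7 + 6·4 + 2·4; 4·7 + 2·4 + (-1)·4) = (57, 60, 32)
The requested component of w2 is 60.

60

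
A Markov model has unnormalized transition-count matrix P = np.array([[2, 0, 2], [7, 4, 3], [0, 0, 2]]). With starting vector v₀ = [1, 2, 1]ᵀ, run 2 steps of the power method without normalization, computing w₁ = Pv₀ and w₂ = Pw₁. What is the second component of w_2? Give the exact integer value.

w1 = Pv₀ = (4, 18, 2)
w2 = Pw1 = (12, 106, 4)
The requested component of w2 is 106.

106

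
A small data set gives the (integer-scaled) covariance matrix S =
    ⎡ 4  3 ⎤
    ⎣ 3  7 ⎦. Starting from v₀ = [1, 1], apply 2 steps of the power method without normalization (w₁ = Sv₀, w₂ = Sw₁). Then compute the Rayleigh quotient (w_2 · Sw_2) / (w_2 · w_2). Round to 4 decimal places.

w1 = Sv₀ = (4·1 + 3·1; 3·1 + 7·1) = (7, 10)
w2 = Sw1 = (4·7 + 3·10; 3·7 + 7·10) = (58, 91)
Sw2 = (505, 811)
w2·Sw2 = 58·505 + 91·811 = 103091; w2·w2 = 58·58 + 91·91 = 11645
λ ≈ 103091/11645 = 8.8528

λ ≈ 8.8528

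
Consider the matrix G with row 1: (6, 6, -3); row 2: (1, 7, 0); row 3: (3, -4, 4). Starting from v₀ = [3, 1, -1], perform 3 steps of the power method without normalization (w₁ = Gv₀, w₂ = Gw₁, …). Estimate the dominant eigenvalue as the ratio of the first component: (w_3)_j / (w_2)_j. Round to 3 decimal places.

8.041

w1 = Gv₀ = (6·3 + 6·1 + (-3)·(-1); 1·3 + 7·1 + 0·(-1); 3·3 + (-4)·1 + 4·(-1)) = (27, 10, 1)
w2 = Gw1 = (6·27 + 6·10 + (-3)·1; 1·27 + 7·10 + 0·1; 3·27 + (-4)·10 + 4·1) = (219, 97, 45)
w3 = Gw2 = (1761, 898, 449)
Ratio at component: 1761 / 219 = 8.041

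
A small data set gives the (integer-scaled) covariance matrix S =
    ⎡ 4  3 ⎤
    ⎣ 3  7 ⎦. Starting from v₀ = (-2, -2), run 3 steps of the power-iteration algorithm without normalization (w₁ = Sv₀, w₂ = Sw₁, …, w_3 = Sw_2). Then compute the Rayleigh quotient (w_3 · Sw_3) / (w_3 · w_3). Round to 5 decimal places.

w1 = Sv₀ = (4·(-2) + 3·(-2); 3·(-2) + 7·(-2)) = (-14, -20)
w2 = Sw1 = (4·(-14) + 3·(-20); 3·(-14) + 7·(-20)) = (-116, -182)
w3 = Sw2 = (-1010, -1622)
Sw3 = (-8906, -14384)
w3·Sw3 = (-1010)·(-8906) + (-1622)·(-14384) = 32325908; w3·w3 = (-1010)·(-1010) + (-1622)·(-1622) = 3650984
λ ≈ 32325908/3650984 = 8.85403

8.85403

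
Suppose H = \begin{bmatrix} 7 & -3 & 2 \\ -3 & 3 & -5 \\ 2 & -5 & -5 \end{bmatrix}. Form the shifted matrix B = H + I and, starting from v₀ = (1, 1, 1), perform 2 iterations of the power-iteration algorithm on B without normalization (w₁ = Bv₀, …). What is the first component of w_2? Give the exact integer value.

B = H + I has rows (8, -3, 2); (-3, 4, -5); (2, -5, -4)
w1 = Bv₀ = (8·1 + (-3)·1 + 2·1; (-3)·1 + 4·1 + (-5)·1; 2·1 + (-5)·1 + (-4)·1) = (7, -4, -7)
w2 = Bw1 = (8·7 + (-3)·(-4) + 2·(-7); (-3)·7 + 4·(-4) + (-5)·(-7); 2·7 + (-5)·(-4) + (-4)·(-7)) = (54, -2, 62)
Requested component of w2: 54

54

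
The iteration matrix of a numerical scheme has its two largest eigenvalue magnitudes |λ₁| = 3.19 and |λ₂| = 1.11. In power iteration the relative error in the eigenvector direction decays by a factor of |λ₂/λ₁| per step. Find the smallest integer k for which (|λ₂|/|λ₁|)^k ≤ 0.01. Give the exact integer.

|λ₂/λ₁| = 1.11/3.19 = 0.34796
Need k ≥ ln(0.01) / ln(0.34796) = -4.6052 / -1.0557 ≈ 4.362
Smallest integer k satisfying the bound: 5

5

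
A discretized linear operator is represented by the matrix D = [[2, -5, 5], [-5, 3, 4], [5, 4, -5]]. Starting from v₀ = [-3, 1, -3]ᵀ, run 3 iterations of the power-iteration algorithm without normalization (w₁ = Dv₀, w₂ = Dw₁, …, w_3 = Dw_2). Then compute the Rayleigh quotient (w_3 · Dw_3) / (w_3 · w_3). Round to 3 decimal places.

λ ≈ -2.241

w1 = Dv₀ = (2·(-3) + (-5)·1 + 5·(-3); (-5)·(-3) + 3·1 + 4·(-3); 5·(-3) + 4·1 + (-5)·(-3)) = (-26, 6, 4)
w2 = Dw1 = (2·(-26) + (-5)·6 + 5·4; (-5)·(-26) + 3·6 + 4·4; 5·(-26) + 4·6 + (-5)·4) = (-62, 164, -126)
w3 = Dw2 = (-1574, 298, 976)
Dw3 = (242, 12668, -11558)
w3·Dw3 = (-1574)·242 + 298·12668 + 976·(-11558) = -7886452; w3·w3 = (-1574)·(-1574) + 298·298 + 976·976 = 3518856
λ ≈ -7886452/3518856 = -2.241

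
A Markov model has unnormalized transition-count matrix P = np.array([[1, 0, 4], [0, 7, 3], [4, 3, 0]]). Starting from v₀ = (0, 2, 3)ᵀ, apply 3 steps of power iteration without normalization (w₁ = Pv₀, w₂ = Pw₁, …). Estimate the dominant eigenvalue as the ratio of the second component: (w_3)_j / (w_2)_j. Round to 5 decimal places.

8.96089

w1 = Pv₀ = (1·0 + 0·2 + 4·3; 0·0 + 7·2 + 3·3; 4·0 + 3·2 + 0·3) = (12, 23, 6)
w2 = Pw1 = (1·12 + 0·23 + 4·6; 0·12 + 7·23 + 3·6; 4·12 + 3·23 + 0·6) = (36, 179, 117)
w3 = Pw2 = (504, 1604, 681)
Ratio at component: 1604 / 179 = 8.96089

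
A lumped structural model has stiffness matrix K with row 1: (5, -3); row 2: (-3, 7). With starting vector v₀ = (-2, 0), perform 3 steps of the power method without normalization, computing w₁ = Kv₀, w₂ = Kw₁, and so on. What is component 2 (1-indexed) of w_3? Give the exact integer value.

w1 = Kv₀ = (5·(-2) + (-3)·0; (-3)·(-2) + 7·0) = (-10, 6)
w2 = Kw1 = (5·(-10) + (-3)·6; (-3)·(-10) + 7·6) = (-68, 72)
w3 = Kw2 = (-556, 708)
The requested component of w3 is 708.

708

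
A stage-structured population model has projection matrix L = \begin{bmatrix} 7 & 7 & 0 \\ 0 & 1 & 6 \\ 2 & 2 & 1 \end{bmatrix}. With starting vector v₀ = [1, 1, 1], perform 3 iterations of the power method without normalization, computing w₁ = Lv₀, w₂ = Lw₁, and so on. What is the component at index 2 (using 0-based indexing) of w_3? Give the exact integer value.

415

w1 = Lv₀ = (7·1 + 7·1 + 0·1; 0·1 + 1·1 + 6·1; 2·1 + 2·1 + 1·1) = (14, 7, 5)
w2 = Lw1 = (7·14 + 7·7 + 0·5; 0·14 + 1·7 + 6·5; 2·14 + 2·7 + 1·5) = (147, 37, 47)
w3 = Lw2 = (1288, 319, 415)
The requested component of w3 is 415.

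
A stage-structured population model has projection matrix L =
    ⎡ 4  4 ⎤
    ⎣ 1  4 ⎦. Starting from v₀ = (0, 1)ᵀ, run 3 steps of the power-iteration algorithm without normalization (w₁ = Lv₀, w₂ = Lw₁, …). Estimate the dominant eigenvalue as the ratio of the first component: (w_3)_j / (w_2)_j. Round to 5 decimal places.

6.50000

w1 = Lv₀ = (4, 4)
w2 = Lw1 = (32, 20)
w3 = Lw2 = (208, 112)
Ratio at component: 208 / 32 = 6.50000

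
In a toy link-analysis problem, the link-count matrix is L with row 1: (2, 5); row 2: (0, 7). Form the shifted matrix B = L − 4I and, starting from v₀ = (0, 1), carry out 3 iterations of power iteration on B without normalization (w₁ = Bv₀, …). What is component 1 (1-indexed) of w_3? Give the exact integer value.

B = L − 4I has rows (-2, 5); (0, 3)
w1 = Bv₀ = ((-2)·0 + 5·1; 0·0 + 3·1) = (5, 3)
w2 = Bw1 = ((-2)·5 + 5·3; 0·5 + 3·3) = (5, 9)
w3 = Bw2 = (35, 27)
Requested component of w3: 35

35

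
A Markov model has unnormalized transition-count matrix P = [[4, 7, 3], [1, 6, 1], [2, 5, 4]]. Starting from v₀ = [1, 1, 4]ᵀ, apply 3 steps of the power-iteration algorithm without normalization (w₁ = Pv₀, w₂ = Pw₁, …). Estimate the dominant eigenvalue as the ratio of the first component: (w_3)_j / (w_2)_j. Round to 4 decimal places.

9.7269

w1 = Pv₀ = (4·1 + 7·1 + 3·4; 1·1 + 6·1 + 1·4; 2·1 + 5·1 + 4·4) = (23, 11, 23)
w2 = Pw1 = (4·23 + 7·11 + 3·23; 1·23 + 6·11 + 1·23; 2·23 + 5·11 + 4·23) = (238, 112, 193)
w3 = Pw2 = (2315, 1103, 1808)
Ratio at component: 2315 / 238 = 9.7269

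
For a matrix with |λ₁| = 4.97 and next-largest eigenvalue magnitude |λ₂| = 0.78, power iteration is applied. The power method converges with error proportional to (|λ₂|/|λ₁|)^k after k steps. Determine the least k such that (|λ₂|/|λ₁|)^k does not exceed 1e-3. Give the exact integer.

4

|λ₂/λ₁| = 0.78/4.97 = 0.15694
Need k ≥ ln(1e-3) / ln(0.15694) = -6.9078 / -1.8519 ≈ 3.730
Smallest integer k satisfying the bound: 4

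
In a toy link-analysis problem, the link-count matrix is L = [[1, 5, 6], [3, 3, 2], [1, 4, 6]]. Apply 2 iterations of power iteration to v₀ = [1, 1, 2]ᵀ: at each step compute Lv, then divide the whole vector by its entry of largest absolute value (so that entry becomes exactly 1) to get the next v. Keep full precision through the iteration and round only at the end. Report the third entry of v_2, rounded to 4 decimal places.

0.9412

Lv0 = (18.00000, 10.00000, 17.00000); divide by 18.00000 → v1 = (1.00000, 0.55556, 0.94444)
Lv1 = (9.44444, 6.55556, 8.88889); divide by 9.44444 → v2 = (1.00000, 0.69412, 0.94118)
Requested entry of v2: 160/170 = 0.9412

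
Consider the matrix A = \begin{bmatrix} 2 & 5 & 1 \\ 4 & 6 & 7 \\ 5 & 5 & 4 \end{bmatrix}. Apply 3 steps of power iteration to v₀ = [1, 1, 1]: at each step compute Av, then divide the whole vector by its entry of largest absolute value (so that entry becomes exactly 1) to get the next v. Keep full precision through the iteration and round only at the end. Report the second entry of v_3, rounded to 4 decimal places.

1.0000

Av0 = (8.00000, 17.00000, 14.00000); divide by 17.00000 → v1 = (0.47059, 1.00000, 0.82353)
Av1 = (6.76471, 13.64706, 10.64706); divide by 13.64706 → v2 = (0.49569, 1.00000, 0.78017)
Av2 = (6.77155, 13.44397, 10.59914); divide by 13.44397 → v3 = (0.50369, 1.00000, 0.78839)
Requested entry of v3: 3119/3119 = 1.0000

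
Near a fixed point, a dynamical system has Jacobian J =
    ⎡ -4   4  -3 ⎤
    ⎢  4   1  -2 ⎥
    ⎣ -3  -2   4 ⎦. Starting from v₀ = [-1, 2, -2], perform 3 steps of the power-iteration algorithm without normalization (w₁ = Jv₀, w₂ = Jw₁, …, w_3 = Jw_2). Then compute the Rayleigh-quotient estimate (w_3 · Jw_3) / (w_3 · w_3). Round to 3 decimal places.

w1 = Jv₀ = (18, 2, -9)
w2 = Jw1 = (-37, 92, -94)
w3 = Jw2 = (798, 132, -449)
Jw3 = (-1317, 4222, -4454)
w3·Jw3 = 798·(-1317) + 132·4222 + (-449)·(-4454) = 1506184; w3·w3 = 798·798 + 132·132 + (-449)·(-449) = 855829
λ ≈ 1506184/855829 = 1.760

1.760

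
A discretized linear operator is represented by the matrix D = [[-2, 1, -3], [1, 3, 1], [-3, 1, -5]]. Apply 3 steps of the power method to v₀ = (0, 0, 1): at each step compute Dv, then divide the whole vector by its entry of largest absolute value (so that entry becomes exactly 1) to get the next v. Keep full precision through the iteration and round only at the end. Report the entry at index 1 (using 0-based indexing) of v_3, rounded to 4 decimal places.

Dv0 = (-3.00000, 1.00000, -5.00000); divide by -5.00000 → v1 = (0.60000, -0.20000, 1.00000)
Dv1 = (-4.40000, 1.00000, -7.00000); divide by -7.00000 → v2 = (0.62857, -0.14286, 1.00000)
Dv2 = (-4.40000, 1.20000, -7.02857); divide by -7.02857 → v3 = (0.62602, -0.17073, 1.00000)
Requested entry of v3: 42/-246 = -0.1707

-0.1707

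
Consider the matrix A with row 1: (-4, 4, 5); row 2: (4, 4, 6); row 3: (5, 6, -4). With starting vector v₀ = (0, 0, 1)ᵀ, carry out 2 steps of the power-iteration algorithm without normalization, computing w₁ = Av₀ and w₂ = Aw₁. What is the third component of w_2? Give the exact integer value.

77

w1 = Av₀ = (5, 6, -4)
w2 = Aw1 = (-16, 20, 77)
The requested component of w2 is 77.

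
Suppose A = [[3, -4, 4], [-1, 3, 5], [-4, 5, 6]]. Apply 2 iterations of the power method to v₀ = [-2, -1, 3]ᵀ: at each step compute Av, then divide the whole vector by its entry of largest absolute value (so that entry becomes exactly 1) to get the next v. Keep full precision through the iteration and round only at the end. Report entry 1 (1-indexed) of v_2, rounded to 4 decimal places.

0.3718

Av0 = (10.00000, 14.00000, 21.00000); divide by 21.00000 → v1 = (0.47619, 0.66667, 1.00000)
Av1 = (2.76190, 6.52381, 7.42857); divide by 7.42857 → v2 = (0.37179, 0.87821, 1.00000)
Requested entry of v2: 58/156 = 0.3718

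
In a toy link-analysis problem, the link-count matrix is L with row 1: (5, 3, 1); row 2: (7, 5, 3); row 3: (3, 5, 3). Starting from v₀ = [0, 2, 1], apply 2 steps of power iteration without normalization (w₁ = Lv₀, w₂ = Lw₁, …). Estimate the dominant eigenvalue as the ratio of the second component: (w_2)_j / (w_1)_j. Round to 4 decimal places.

w1 = Lv₀ = (7, 13, 13)
w2 = Lw1 = (87, 153, 125)
Ratio at component: 153 / 13 = 11.7692

λ ≈ 11.7692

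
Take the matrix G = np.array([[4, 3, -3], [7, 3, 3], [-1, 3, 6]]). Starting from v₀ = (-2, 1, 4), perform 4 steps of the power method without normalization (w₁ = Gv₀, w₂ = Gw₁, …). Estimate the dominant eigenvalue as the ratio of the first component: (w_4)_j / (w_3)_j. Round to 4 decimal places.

w1 = Gv₀ = (4·(-2) + 3·1 + (-3)·4; 7·(-2) + 3·1 + 3·4; (-1)·(-2) + 3·1 + 6·4) = (-17, 1, 29)
w2 = Gw1 = (4·(-17) + 3·1 + (-3)·29; 7·(-17) + 3·1 + 3·29; (-1)·(-17) + 3·1 + 6·29) = (-152, -29, 194)
w3 = Gw2 = (-1277, -569, 1229)
w4 = Gw3 = (-10502, -6959, 6944)
Ratio at component: -10502 / -1277 = 8.2240

8.2240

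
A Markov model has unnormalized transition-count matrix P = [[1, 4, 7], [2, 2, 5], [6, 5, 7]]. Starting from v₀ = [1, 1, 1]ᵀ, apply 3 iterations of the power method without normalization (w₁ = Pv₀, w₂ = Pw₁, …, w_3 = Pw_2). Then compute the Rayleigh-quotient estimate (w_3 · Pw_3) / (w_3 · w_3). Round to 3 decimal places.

w1 = Pv₀ = (12, 9, 18)
w2 = Pw1 = (174, 132, 243)
w3 = Pw2 = (2403, 1827, 3405)
Pw3 = (33546, 25485, 47388)
w3·Pw3 = 2403·33546 + 1827·25485 + 3405·47388 = 288528273; w3·w3 = 2403·2403 + 1827·1827 + 3405·3405 = 20706363
λ ≈ 288528273/20706363 = 13.934

λ ≈ 13.934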